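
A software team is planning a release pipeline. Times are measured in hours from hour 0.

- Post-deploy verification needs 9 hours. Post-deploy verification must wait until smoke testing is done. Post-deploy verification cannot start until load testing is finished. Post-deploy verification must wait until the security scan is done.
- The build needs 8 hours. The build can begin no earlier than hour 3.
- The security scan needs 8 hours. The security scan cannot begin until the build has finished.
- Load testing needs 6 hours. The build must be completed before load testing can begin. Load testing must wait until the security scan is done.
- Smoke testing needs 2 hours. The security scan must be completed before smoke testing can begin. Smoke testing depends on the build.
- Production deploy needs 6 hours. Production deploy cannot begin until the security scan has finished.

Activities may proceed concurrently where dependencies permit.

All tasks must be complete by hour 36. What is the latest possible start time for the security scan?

13

Post-deploy verification must finish by hour 36; it takes 9 hours, so it must start by 36 − 9 = hour 27.
Since post-deploy verification (must start by hour 27) depends on it, smoke testing must finish by hour 27. Backing off its 2-hour duration gives a latest start of hour 25.
Load testing has to be done before post-deploy verification (must start by hour 27). That means finishing by hour 27, i.e. starting by 27 − 6 = hour 21.
Production deploy must finish by hour 36; it takes 6 hours, so it must start by 36 − 6 = hour 30.
The security scan must finish in time for smoke testing (must start by hour 25); load testing (must start by hour 21); production deploy (must start by hour 30); post-deploy verification (must start by hour 27). The tightest is hour 21, so the security scan must start by 21 − 8 = hour 13.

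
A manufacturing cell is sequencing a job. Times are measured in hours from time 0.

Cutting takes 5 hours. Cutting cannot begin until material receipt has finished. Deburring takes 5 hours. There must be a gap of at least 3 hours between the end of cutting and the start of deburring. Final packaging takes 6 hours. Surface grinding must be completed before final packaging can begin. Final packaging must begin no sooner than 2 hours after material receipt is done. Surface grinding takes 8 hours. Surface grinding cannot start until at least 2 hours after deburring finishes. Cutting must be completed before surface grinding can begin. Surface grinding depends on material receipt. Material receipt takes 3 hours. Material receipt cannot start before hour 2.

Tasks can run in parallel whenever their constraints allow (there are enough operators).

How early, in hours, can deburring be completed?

18

Material receipt waits on its own release at hour 2, so it starts at hour 2 and finishes at 2 + 3 = hour 5.
Cutting cannot begin until material receipt (finishes hour 5). It runs from hour 5 to 5 + 5 = hour 10.
Deburring waits on cutting (finishes hour 10, plus 3-hour gap → hour 13), so it starts at hour 13 and finishes at 13 + 5 = hour 18.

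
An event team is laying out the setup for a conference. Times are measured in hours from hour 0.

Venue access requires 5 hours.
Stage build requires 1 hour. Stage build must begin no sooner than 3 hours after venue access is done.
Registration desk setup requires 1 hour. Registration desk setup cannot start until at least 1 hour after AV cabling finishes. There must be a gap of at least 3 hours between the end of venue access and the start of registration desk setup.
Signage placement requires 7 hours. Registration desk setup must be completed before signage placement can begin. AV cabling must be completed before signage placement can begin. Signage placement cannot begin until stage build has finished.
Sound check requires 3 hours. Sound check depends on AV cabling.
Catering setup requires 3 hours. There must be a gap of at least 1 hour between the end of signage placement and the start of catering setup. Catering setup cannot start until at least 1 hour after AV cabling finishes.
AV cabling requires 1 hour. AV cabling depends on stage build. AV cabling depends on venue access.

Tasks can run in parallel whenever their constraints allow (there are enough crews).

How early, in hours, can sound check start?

10

Venue access has no prerequisites, so it starts at hour 0 and finishes at hour 5.
After venue access (finishes hour 5, plus 3-hour gap → hour 8), stage build can start at hour 8 and finishes at hour 9.
AV cabling has to wait for stage build (finishes hour 9); venue access (finishes hour 5). The latest of these is hour 9, so AV cabling runs hour 9 to 9 + 1 = hour 10.
Sound check waits on AV cabling (finishes hour 10), so the earliest it can start is hour 10.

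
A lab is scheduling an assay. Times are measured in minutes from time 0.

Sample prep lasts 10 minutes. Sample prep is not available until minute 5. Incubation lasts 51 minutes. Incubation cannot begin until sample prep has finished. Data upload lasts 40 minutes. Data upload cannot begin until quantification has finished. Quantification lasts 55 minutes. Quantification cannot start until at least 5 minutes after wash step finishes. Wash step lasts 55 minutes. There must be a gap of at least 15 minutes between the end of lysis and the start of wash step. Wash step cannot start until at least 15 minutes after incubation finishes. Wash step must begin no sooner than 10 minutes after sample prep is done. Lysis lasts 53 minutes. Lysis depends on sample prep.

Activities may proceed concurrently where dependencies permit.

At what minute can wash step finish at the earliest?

138

Sample prep waits on its own release at minute 5, so it starts at minute 5 and finishes at 5 + 10 = minute 15.
Incubation waits on sample prep (finishes minute 15), so it starts at minute 15 and finishes at 15 + 51 = minute 66.
Lysis cannot begin until sample prep (finishes minute 15). It runs from minute 15 to 15 + 53 = minute 68.
Wash step needs all of lysis (finishes minute 68, plus 15-minute gap → minute 83); incubation (finishes minute 66, plus 15-minute gap → minute 81); sample prep (finishes minute 15, plus 10-minute gap → minute 25). That puts its earliest start at minute 83; it finishes at 83 + 55 = minute 138.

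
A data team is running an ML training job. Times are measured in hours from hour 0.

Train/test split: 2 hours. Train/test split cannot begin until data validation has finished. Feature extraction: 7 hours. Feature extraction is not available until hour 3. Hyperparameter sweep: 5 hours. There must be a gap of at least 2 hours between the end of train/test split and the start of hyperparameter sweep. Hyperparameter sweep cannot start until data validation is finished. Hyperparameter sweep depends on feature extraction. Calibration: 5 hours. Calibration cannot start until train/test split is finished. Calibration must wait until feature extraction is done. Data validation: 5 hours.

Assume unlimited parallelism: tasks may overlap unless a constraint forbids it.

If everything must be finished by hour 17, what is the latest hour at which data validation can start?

3

Nothing follows hyperparameter sweep; the deadline of hour 17 is its only limit. It must start by 17 − 5 = hour 12.
Calibration must finish by hour 17; it takes 5 hours, so it must start by 17 − 5 = hour 12.
Train/test split has several dependents: hyperparameter sweep (must start by hour 12, minus 2-hour gap → hour 10); calibration (must start by hour 12). The earliest of those limits is hour 10, so train/test split must start by 10 − 2 = hour 8.
Data validation feeds train/test split (must start by hour 8); hyperparameter sweep (must start by hour 12). Taking the minimum, data validation must finish by hour 8 and start by 8 − 5 = hour 3.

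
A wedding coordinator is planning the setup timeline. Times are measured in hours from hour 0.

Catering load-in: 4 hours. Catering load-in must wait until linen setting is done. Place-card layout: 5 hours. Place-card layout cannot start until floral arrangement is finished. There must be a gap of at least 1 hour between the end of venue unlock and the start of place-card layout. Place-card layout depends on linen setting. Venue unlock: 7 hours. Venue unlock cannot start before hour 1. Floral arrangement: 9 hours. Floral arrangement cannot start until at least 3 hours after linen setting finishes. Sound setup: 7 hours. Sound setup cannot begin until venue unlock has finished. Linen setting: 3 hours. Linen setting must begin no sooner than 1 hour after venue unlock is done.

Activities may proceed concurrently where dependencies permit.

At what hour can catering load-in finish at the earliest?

Venue unlock waits on its own release at hour 1, so it starts at hour 1 and finishes at 1 + 7 = hour 8.
Linen setting waits on venue unlock (finishes hour 8, plus 1-hour gap → hour 9), so it starts at hour 9 and finishes at 9 + 3 = hour 12.
Catering load-in waits on linen setting (finishes hour 12), so it starts at hour 12 and finishes at 12 + 4 = hour 16.

16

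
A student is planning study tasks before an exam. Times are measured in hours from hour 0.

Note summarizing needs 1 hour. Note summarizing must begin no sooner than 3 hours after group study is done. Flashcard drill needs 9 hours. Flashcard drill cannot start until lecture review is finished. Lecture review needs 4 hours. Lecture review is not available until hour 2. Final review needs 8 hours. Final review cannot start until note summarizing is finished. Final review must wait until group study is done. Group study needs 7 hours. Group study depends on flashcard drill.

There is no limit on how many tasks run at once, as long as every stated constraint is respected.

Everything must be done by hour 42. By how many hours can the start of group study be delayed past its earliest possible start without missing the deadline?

8

Lecture review waits on its own release at hour 2, so it starts at hour 2 and finishes at 2 + 4 = hour 6.
After lecture review (finishes hour 6), flashcard drill can start at hour 6 and finishes at hour 15.
Group study waits on flashcard drill (finishes hour 15), so it starts at hour 15 and finishes at 15 + 7 = hour 22.

Working backward from the deadline:
Nothing follows final review; the deadline of hour 42 is its only limit. It must start by 42 − 8 = hour 34.
Since final review (must start by hour 34) depends on it, note summarizing must finish by hour 34. Backing off its 1-hour duration gives a latest start of hour 33.
Group study feeds note summarizing (must start by hour 33, minus 3-hour gap → hour 30); final review (must start by hour 34). Taking the minimum, group study must finish by hour 30 and start by 30 − 7 = hour 23.
So group study can start as early as hour 15 and as late as hour 23, giving 23 − 15 = 8 hours of slack.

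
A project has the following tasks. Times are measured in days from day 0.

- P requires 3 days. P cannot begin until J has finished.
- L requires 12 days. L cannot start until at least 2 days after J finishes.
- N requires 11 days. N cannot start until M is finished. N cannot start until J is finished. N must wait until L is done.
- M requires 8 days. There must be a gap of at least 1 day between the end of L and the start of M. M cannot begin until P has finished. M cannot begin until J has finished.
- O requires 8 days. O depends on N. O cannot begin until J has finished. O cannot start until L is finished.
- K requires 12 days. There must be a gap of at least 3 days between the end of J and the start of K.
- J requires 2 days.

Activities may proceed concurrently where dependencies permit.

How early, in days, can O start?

36

J has no prerequisites, so it starts at day 0 and finishes at day 2.
P waits on J (finishes day 2), so it starts at day 2 and finishes at 2 + 3 = day 5.
L waits on J (finishes day 2, plus 2-day gap → day 4), so it starts at day 4 and finishes at 4 + 12 = day 16.
M has to wait for L (finishes day 16, plus 1-day gap → day 17); P (finishes day 5); J (finishes day 2). The latest of these is day 17, so M runs day 17 to 17 + 8 = day 25.
For N: M (finishes day 25); J (finishes day 2); L (finishes day 16). Taking the maximum gives a start of day 25, and it finishes at 25 + 11 = day 36.
O waits on N (finishes day 36); J (finishes day 2); L (finishes day 16). The latest of these is day 36, which is the earliest O can start.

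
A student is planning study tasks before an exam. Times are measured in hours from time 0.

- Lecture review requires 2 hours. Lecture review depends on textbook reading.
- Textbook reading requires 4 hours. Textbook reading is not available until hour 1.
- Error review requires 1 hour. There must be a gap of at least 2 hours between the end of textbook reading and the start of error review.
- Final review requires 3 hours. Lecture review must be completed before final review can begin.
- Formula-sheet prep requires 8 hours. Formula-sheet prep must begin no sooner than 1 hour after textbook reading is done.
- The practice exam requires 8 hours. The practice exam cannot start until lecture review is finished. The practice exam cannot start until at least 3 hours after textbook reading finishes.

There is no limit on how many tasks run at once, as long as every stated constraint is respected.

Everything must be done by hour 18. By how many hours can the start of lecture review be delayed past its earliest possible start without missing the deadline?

3

Textbook reading waits on its own release at hour 1, so it starts at hour 1 and finishes at 1 + 4 = hour 5.
Lecture review waits on textbook reading (finishes hour 5), so it starts at hour 5 and finishes at 5 + 2 = hour 7.

Working backward from the deadline:
The practice exam has no dependents, so it just needs to finish by hour 18. Starting by 18 − 8 = hour 10 achieves that.
To finish by hour 18, final review (duration 3) must start no later than hour 15.
Lecture review has several dependents: the practice exam (must start by hour 10); final review (must start by hour 15). The earliest of those limits is hour 10, so lecture review must start by 10 − 2 = hour 8.
So lecture review can start as early as hour 5 and as late as hour 8, giving 8 − 5 = 3 hours of slack.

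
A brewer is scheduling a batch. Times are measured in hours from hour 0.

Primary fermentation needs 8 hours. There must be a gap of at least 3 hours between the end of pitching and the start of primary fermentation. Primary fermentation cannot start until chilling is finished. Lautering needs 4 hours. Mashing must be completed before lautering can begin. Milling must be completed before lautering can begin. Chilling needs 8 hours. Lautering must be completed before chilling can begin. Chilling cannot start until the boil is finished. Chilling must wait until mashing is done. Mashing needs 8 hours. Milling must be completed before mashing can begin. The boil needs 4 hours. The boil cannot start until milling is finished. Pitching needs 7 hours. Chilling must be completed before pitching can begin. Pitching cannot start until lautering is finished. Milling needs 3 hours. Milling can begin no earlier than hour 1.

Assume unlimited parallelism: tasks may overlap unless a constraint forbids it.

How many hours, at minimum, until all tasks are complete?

After its own release at hour 1, milling can start at hour 1 and finishes at hour 4.
After milling (finishes hour 4), the boil can start at hour 4 and finishes at hour 8.
After milling (finishes hour 4), mashing can start at hour 4 and finishes at hour 12.
Lautering cannot start until mashing (finishes hour 12); milling (finishes hour 4). The controlling bound is hour 12, so lautering finishes at 12 + 4 = hour 16.
Chilling needs all of lautering (finishes hour 16); the boil (finishes hour 8); mashing (finishes hour 12). That puts its earliest start at hour 16; it finishes at 16 + 8 = hour 24.
Pitching has to wait for chilling (finishes hour 24); lautering (finishes hour 16). The latest of these is hour 24, so pitching runs hour 24 to 24 + 7 = hour 31.
For primary fermentation: pitching (finishes hour 31, plus 3-hour gap → hour 34); chilling (finishes hour 24). Taking the maximum gives a start of hour 34, and it finishes at 34 + 8 = hour 42.
All tasks are finished once the last one completes. Finish times: Milling at 4, Mashing at 12, Lautering at 16, The boil at 8, Chilling at 24, Pitching at 31, Primary fermentation at 42. The latest is hour 42.

42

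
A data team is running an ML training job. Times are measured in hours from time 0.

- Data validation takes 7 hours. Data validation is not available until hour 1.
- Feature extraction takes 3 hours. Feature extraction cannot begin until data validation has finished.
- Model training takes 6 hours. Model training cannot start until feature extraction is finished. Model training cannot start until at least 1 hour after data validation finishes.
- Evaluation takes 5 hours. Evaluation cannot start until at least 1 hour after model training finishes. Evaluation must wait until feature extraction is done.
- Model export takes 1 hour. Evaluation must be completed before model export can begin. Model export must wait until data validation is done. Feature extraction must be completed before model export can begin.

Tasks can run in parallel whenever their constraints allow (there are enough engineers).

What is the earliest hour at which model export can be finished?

24

Data validation cannot begin until its own release at hour 1. It runs from hour 1 to 1 + 7 = hour 8.
After data validation (finishes hour 8), feature extraction can start at hour 8 and finishes at hour 11.
Model training has to wait for feature extraction (finishes hour 11); data validation (finishes hour 8, plus 1-hour gap → hour 9). The latest of these is hour 11, so model training runs hour 11 to 11 + 6 = hour 17.
For evaluation: model training (finishes hour 17, plus 1-hour gap → hour 18); feature extraction (finishes hour 11). Taking the maximum gives a start of hour 18, and it finishes at 18 + 5 = hour 23.
Model export cannot start until evaluation (finishes hour 23); data validation (finishes hour 8); feature extraction (finishes hour 11). The controlling bound is hour 23, so model export finishes at 23 + 1 = hour 24.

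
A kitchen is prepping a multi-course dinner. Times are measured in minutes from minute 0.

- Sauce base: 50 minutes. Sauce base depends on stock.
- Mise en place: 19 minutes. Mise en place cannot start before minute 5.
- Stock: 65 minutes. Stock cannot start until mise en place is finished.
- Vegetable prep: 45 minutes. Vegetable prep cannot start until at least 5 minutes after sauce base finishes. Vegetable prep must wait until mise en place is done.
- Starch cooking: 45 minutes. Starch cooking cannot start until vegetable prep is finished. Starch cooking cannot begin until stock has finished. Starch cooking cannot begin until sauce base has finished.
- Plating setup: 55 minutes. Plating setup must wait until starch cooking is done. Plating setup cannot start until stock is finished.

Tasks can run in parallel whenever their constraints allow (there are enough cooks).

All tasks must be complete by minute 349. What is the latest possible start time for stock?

Plating setup must finish by minute 349; it takes 55 minutes, so it must start by 349 − 55 = minute 294.
Starch cooking feeds into plating setup (must start by minute 294); so starch cooking must finish by minute 294 and therefore start by minute 249.
Vegetable prep must finish before starch cooking (must start by minute 249). With a 45-minute duration, vegetable prep must start by 249 − 45 = minute 204.
Sauce base has several dependents: vegetable prep (must start by minute 204, minus 5-minute gap → minute 199); starch cooking (must start by minute 249). The earliest of those limits is minute 199, so sauce base must start by 199 − 50 = minute 149.
Stock feeds sauce base (must start by minute 149); starch cooking (must start by minute 249); plating setup (must start by minute 294). Taking the minimum, stock must finish by minute 149 and start by 149 − 65 = minute 84.

84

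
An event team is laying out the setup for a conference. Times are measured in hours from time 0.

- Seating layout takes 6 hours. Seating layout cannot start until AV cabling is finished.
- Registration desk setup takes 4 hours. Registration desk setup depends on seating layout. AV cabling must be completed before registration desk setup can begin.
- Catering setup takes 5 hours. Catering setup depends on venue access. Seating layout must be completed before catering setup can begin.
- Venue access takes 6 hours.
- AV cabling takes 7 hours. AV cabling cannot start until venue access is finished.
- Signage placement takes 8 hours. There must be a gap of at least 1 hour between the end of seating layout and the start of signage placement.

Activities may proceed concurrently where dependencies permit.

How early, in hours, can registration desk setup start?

19

Venue access has no prerequisites, so it starts at hour 0 and finishes at hour 6.
After venue access (finishes hour 6), AV cabling can start at hour 6 and finishes at hour 13.
Seating layout cannot begin until AV cabling (finishes hour 13). It runs from hour 13 to 13 + 6 = hour 19.
Registration desk setup waits on seating layout (finishes hour 19); AV cabling (finishes hour 13). The latest of these is hour 19, which is the earliest registration desk setup can start.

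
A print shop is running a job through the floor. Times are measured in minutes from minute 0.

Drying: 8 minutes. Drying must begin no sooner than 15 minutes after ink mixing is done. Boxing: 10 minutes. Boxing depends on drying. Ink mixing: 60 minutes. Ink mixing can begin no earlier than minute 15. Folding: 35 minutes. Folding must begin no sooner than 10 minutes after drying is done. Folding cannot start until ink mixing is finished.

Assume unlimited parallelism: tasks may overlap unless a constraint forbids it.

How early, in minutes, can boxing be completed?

Ink mixing waits on its own release at minute 15, so it starts at minute 15 and finishes at 15 + 60 = minute 75.
After ink mixing (finishes minute 75, plus 15-minute gap → minute 90), drying can start at minute 90 and finishes at minute 98.
After drying (finishes minute 98), boxing can start at minute 98 and finishes at minute 108.

108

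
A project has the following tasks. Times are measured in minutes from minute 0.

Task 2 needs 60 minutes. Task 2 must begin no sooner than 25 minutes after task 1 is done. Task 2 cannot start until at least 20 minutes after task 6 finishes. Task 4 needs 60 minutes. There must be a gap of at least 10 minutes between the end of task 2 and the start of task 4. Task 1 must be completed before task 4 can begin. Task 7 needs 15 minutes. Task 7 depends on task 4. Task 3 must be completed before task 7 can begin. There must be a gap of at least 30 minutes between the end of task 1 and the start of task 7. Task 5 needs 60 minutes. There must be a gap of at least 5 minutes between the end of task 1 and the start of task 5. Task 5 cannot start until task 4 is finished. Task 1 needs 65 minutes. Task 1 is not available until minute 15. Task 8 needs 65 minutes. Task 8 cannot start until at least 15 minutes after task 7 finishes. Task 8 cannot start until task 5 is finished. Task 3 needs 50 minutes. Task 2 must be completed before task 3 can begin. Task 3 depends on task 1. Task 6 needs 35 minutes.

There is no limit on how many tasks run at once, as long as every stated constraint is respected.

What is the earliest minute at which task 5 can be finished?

Task 6 has no prerequisites, so it starts at minute 0 and finishes at minute 35.
Task 1 waits on its own release at minute 15, so it starts at minute 15 and finishes at 15 + 65 = minute 80.
For task 2: task 1 (finishes minute 80, plus 25-minute gap → minute 105); task 6 (finishes minute 35, plus 20-minute gap → minute 55). Taking the maximum gives a start of minute 105, and it finishes at 105 + 60 = minute 165.
Task 4 needs all of task 2 (finishes minute 165, plus 10-minute gap → minute 175); task 1 (finishes minute 80). That puts its earliest start at minute 175; it finishes at 175 + 60 = minute 235.
Task 5 cannot start until task 1 (finishes minute 80, plus 5-minute gap → minute 85); task 4 (finishes minute 235). The controlling bound is minute 235, so task 5 finishes at 235 + 60 = minute 295.

295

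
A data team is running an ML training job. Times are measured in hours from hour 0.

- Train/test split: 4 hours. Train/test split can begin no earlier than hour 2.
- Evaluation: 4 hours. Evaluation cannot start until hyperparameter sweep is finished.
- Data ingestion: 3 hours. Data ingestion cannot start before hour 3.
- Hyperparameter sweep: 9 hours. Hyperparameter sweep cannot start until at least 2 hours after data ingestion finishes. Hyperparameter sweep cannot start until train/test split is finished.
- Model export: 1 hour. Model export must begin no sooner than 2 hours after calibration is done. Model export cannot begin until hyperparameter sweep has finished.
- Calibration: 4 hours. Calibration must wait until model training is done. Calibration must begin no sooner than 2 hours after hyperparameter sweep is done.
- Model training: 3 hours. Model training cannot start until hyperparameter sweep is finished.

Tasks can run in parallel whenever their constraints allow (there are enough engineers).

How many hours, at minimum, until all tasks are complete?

27

Train/test split waits on its own release at hour 2, so it starts at hour 2 and finishes at 2 + 4 = hour 6.
Data ingestion waits on its own release at hour 3, so it starts at hour 3 and finishes at 3 + 3 = hour 6.
For hyperparameter sweep: data ingestion (finishes hour 6, plus 2-hour gap → hour 8); train/test split (finishes hour 6). Taking the maximum gives a start of hour 8, and it finishes at 8 + 9 = hour 17.
After hyperparameter sweep (finishes hour 17), evaluation can start at hour 17 and finishes at hour 21.
Model training cannot begin until hyperparameter sweep (finishes hour 17). It runs from hour 17 to 17 + 3 = hour 20.
For calibration: model training (finishes hour 20); hyperparameter sweep (finishes hour 17, plus 2-hour gap → hour 19). Taking the maximum gives a start of hour 20, and it finishes at 20 + 4 = hour 24.
Model export needs all of calibration (finishes hour 24, plus 2-hour gap → hour 26); hyperparameter sweep (finishes hour 17). That puts its earliest start at hour 26; it finishes at 26 + 1 = hour 27.
All tasks are finished once the last one completes. Finish times: Data ingestion at 6, Train/test split at 6, Hyperparameter sweep at 17, Model training at 20, Evaluation at 21, Calibration at 24, Model export at 27. The latest is hour 27.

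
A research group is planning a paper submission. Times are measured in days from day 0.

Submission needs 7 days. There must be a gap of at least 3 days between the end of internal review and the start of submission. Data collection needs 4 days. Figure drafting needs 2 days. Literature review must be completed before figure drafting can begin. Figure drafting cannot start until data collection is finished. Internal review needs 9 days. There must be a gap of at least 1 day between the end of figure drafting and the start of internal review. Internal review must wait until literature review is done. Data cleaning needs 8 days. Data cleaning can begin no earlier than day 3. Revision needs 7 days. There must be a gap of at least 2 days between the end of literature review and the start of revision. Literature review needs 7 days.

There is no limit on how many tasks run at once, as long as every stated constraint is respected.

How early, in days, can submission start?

22

Nothing blocks data collection, so it runs from day 0 to day 4.
Literature review can start immediately at day 0; it finishes at day 7.
Figure drafting needs all of literature review (finishes day 7); data collection (finishes day 4). That puts its earliest start at day 7; it finishes at 7 + 2 = day 9.
Internal review cannot start until figure drafting (finishes day 9, plus 1-day gap → day 10); literature review (finishes day 7). The controlling bound is day 10, so internal review finishes at 10 + 9 = day 19.
Submission waits on internal review (finishes day 19, plus 3-day gap → day 22), so the earliest it can start is day 22.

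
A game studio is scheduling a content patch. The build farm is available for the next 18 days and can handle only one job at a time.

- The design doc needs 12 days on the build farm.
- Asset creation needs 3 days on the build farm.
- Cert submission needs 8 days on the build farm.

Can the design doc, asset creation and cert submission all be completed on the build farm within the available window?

No

Running back to back, the jobs need 12 + 3 + 8 = 23 days on the build farm.
Since 23 > 18, they cannot all fit.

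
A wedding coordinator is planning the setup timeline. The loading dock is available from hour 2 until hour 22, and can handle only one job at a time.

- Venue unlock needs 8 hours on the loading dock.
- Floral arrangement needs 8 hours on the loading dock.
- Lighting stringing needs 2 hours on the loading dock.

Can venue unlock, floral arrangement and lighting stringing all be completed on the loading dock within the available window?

Yes

The loading dock window is 22 − 2 = 20 hours.
Running back to back, the jobs need 8 + 8 + 2 = 18 hours on the loading dock.
Since 18 ≤ 20, they fit within the window.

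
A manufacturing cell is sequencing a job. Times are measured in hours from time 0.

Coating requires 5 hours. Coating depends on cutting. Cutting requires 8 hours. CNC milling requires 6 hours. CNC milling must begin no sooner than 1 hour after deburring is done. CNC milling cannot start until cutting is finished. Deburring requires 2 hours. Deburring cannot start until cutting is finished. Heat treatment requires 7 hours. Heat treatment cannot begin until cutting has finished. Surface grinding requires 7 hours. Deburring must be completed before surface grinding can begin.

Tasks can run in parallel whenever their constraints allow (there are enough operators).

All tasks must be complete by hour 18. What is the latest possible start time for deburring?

9

Nothing follows CNC milling; the deadline of hour 18 is its only limit. It must start by 18 − 6 = hour 12.
To finish by hour 18, surface grinding (duration 7) must start no later than hour 11.
Deburring has several dependents: CNC milling (must start by hour 12, minus 1-hour gap → hour 11); surface grinding (must start by hour 11). The earliest of those limits is hour 11, so deburring must start by 11 − 2 = hour 9.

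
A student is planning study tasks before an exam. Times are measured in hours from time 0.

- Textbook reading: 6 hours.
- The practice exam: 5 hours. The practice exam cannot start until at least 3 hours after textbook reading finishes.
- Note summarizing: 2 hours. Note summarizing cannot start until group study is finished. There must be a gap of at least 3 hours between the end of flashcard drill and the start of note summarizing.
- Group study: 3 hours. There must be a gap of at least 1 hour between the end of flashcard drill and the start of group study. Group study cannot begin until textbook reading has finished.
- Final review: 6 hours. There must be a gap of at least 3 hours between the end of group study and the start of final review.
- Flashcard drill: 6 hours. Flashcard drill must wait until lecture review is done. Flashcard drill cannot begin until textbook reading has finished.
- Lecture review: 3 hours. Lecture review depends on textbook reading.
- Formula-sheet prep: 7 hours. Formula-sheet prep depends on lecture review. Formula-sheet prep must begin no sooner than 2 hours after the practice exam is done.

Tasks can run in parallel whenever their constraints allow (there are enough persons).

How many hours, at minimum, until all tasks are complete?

Textbook reading can start immediately at hour 0; it finishes at hour 6.
The practice exam cannot begin until textbook reading (finishes hour 6, plus 3-hour gap → hour 9). It runs from hour 9 to 9 + 5 = hour 14.
Lecture review cannot begin until textbook reading (finishes hour 6). It runs from hour 6 to 6 + 3 = hour 9.
Formula-sheet prep needs all of lecture review (finishes hour 9); the practice exam (finishes hour 14, plus 2-hour gap → hour 16). That puts its earliest start at hour 16; it finishes at 16 + 7 = hour 23.
Flashcard drill needs all of lecture review (finishes hour 9); textbook reading (finishes hour 6). That puts its earliest start at hour 9; it finishes at 9 + 6 = hour 15.
Group study cannot start until flashcard drill (finishes hour 15, plus 1-hour gap → hour 16); textbook reading (finishes hour 6). The controlling bound is hour 16, so group study finishes at 16 + 3 = hour 19.
Final review cannot begin until group study (finishes hour 19, plus 3-hour gap → hour 22). It runs from hour 22 to 22 + 6 = hour 28.
Note summarizing has to wait for group study (finishes hour 19); flashcard drill (finishes hour 15, plus 3-hour gap → hour 18). The latest of these is hour 19, so note summarizing runs hour 19 to 19 + 2 = hour 21.
All tasks are finished once the last one completes. Finish times: Textbook reading at 6, Lecture review at 9, Flashcard drill at 15, The practice exam at 14, Group study at 19, Note summarizing at 21, Formula-sheet prep at 23, Final review at 28. The latest is hour 28.

28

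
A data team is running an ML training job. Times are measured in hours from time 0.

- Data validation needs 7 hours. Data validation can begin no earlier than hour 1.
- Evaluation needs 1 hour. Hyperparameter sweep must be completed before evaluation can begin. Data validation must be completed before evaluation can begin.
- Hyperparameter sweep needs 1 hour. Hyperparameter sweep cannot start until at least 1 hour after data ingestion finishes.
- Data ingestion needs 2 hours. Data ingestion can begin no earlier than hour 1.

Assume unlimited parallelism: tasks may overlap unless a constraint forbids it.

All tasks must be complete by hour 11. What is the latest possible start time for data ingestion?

6

Evaluation must finish by hour 11; it takes 1 hour, so it must start by 11 − 1 = hour 10.
Since evaluation (must start by hour 10) depends on it, hyperparameter sweep must finish by hour 10. Backing off its 1-hour duration gives a latest start of hour 9.
Data ingestion feeds into hyperparameter sweep (must start by hour 9, minus 1-hour gap → hour 8); so data ingestion must finish by hour 8 and therefore start by hour 6.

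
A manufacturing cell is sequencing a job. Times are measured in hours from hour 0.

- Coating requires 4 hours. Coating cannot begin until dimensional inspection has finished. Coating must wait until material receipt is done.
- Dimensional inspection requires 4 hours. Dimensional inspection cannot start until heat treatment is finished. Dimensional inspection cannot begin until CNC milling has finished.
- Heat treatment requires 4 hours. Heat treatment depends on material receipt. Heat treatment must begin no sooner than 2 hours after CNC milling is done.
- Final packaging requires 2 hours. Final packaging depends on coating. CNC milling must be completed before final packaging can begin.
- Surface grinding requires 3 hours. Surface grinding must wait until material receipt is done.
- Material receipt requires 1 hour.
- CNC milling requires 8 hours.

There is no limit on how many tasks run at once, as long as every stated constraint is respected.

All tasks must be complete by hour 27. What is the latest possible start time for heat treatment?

13

To finish by hour 27, final packaging (duration 2) must start no later than hour 25.
Coating has to be done before final packaging (must start by hour 25). That means finishing by hour 25, i.e. starting by 25 − 4 = hour 21.
Dimensional inspection must finish before coating (must start by hour 21). With a 4-hour duration, dimensional inspection must start by 21 − 4 = hour 17.
Since dimensional inspection (must start by hour 17) depends on it, heat treatment must finish by hour 17. Backing off its 4-hour duration gives a latest start of hour 13.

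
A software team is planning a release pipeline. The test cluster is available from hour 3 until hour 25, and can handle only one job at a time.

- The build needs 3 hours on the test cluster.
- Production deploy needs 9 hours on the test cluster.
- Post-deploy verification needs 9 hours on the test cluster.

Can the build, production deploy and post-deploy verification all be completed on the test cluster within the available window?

The test cluster window is 25 − 3 = 22 hours.
Running back to back, the jobs need 3 + 9 + 9 = 21 hours on the test cluster.
Since 21 ≤ 22, they fit within the window.

Yes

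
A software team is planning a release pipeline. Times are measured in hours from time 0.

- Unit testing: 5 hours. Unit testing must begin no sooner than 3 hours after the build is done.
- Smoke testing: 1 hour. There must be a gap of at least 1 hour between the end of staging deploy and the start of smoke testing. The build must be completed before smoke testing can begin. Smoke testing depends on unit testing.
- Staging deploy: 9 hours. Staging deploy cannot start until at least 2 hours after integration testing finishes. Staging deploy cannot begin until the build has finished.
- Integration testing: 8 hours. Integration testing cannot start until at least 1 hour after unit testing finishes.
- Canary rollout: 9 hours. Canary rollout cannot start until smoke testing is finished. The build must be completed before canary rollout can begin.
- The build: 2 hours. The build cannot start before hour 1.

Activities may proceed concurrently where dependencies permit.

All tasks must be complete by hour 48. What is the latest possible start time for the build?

7

To finish by hour 48, canary rollout (duration 9) must start no later than hour 39.
Smoke testing must finish before canary rollout (must start by hour 39). With a 1-hour duration, smoke testing must start by 39 − 1 = hour 38.
Staging deploy has to be done before smoke testing (must start by hour 38, minus 1-hour gap → hour 37). That means finishing by hour 37, i.e. starting by 37 − 9 = hour 28.
Integration testing has to be done before staging deploy (must start by hour 28, minus 2-hour gap → hour 26). That means finishing by hour 26, i.e. starting by 26 − 8 = hour 18.
For unit testing: integration testing (must start by hour 18, minus 1-hour gap → hour 17); smoke testing (must start by hour 38). The most restrictive is hour 17; with a 5-hour duration, unit testing must start by hour 12.
The build has several dependents: unit testing (must start by hour 12, minus 3-hour gap → hour 9); staging deploy (must start by hour 28); smoke testing (must start by hour 38); canary rollout (must start by hour 39). The earliest of those limits is hour 9, so the build must start by 9 − 2 = hour 7.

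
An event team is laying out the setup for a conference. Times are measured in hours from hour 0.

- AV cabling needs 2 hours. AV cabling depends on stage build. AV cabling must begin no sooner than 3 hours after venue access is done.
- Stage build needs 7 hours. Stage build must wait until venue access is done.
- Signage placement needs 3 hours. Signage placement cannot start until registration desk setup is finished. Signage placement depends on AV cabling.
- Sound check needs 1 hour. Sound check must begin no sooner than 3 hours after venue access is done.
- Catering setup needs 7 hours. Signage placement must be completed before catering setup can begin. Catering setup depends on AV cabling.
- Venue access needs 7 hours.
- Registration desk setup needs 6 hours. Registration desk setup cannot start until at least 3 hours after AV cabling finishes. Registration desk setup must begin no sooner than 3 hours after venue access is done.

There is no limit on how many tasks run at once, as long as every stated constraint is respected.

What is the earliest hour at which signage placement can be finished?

Nothing blocks venue access, so it runs from hour 0 to hour 7.
After venue access (finishes hour 7), stage build can start at hour 7 and finishes at hour 14.
AV cabling needs all of stage build (finishes hour 14); venue access (finishes hour 7, plus 3-hour gap → hour 10). That puts its earliest start at hour 14; it finishes at 14 + 2 = hour 16.
For registration desk setup: AV cabling (finishes hour 16, plus 3-hour gap → hour 19); venue access (finishes hour 7, plus 3-hour gap → hour 10). Taking the maximum gives a start of hour 19, and it finishes at 19 + 6 = hour 25.
Signage placement cannot start until registration desk setup (finishes hour 25); AV cabling (finishes hour 16). The controlling bound is hour 25, so signage placement finishes at 25 + 3 = hour 28.

28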